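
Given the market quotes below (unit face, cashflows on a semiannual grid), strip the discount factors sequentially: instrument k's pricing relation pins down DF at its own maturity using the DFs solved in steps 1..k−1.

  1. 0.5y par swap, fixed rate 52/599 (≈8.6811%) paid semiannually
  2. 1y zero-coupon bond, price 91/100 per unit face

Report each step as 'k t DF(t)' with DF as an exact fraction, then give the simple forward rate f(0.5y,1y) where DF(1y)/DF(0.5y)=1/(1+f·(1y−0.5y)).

1 1/2 599/625
2 1 91/100
f(0.5y,1y) = ((599/625)/(91/100) − 1)/(1/2) = 242/2275 ≈ 10.6374%

step 1 [0.5y] swap r/2=26/599: DF=(1 − 26/599·(0))/(1+26/599) = 599/625 ≈ 0.958400
step 2 [1y] zero: DF = P = 91/100 ≈ 0.910000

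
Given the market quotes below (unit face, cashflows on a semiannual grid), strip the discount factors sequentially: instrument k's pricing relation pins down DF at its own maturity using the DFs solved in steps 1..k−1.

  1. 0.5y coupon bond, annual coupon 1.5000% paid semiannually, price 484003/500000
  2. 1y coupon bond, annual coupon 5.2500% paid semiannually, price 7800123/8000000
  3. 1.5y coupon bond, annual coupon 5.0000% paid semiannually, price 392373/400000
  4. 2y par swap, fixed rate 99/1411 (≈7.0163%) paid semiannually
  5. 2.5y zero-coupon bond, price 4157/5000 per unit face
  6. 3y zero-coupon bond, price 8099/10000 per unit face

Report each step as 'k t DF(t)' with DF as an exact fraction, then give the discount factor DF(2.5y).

1 1/2 1201/1250
2 1 1851/2000
3 3/2 911/1000
4 2 8713/10000
5 5/2 4157/5000
6 3 8099/10000
DF(2.5y) = 4157/5000 ≈ 0.831400

step 1 [0.5y] bond c/2=3/400: DF=(484003/500000 − 3/400·(0))/(1+3/400) = 1201/1250 ≈ 0.960800
step 2 [1y] bond c/2=21/800: DF=(7800123/8000000 − 21/800·(0.960800))/(1+21/800) = 1851/2000 ≈ 0.925500
step 3 [1.5y] bond c/2=1/40: DF=(392373/400000 − 1/40·(0.960800+0.925500))/(1+1/40) = 911/1000 ≈ 0.911000
step 4 [2y] swap r/2=99/2822: DF=(1 − 99/2822·(0.960800+0.925500+0.911000))/(1+99/2822) = 8713/10000 ≈ 0.871300
step 5 [2.5y] zero: DF = P = 4157/5000 ≈ 0.831400
step 6 [3y] zero: DF = P = 8099/10000 ≈ 0.809900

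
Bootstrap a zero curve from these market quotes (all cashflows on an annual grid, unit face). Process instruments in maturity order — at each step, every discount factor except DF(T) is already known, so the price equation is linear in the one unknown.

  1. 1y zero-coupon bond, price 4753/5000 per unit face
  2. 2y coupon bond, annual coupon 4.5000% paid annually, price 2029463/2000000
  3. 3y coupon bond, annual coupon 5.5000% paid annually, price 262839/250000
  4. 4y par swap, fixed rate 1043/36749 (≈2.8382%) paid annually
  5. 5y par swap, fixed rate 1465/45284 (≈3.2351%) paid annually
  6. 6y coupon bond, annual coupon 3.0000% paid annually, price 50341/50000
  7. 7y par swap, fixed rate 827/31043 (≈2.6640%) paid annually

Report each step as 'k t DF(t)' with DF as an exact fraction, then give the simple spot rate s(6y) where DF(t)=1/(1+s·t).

step 1 [1y] zero: DF = P = 4753/5000 ≈ 0.950600
step 2 [2y] bond c/1=9/200: DF=(2029463/2000000 − 9/200·(0.950600))/(1+9/200) = 9301/10000 ≈ 0.930100
step 3 [3y] bond c/1=11/200: DF=(262839/250000 − 11/200·(0.950600+0.930100))/(1+11/200) = 1797/2000 ≈ 0.898500
step 4 [4y] swap r/1=1043/36749: DF=(1 − 1043/36749·(0.950600+0.930100+0.898500))/(1+1043/36749) = 8957/10000 ≈ 0.895700
step 5 [5y] swap r/1=1465/45284: DF=(1 − 1465/45284·(0.950600+0.930100+0.898500+0.895700))/(1+1465/45284) = 1707/2000 ≈ 0.853500
step 6 [6y] bond c/1=3/100: DF=(50341/50000 − 3/100·(0.950600+0.930100+0.898500+0.895700+0.853500))/(1+3/100) = 1057/1250 ≈ 0.845600
step 7 [7y] swap r/1=827/31043: DF=(1 − 827/31043·(0.950600+0.930100+0.898500+0.895700+0.853500+0.845600))/(1+827/31043) = 4173/5000 ≈ 0.834600

1 1 4753/5000
2 2 9301/10000
3 3 1797/2000
4 4 8957/10000
5 5 1707/2000
6 6 1057/1250
7 7 4173/5000
s(6y) = (1/(1057/1250) − 1)/(6) = 193/6342 ≈ 3.0432%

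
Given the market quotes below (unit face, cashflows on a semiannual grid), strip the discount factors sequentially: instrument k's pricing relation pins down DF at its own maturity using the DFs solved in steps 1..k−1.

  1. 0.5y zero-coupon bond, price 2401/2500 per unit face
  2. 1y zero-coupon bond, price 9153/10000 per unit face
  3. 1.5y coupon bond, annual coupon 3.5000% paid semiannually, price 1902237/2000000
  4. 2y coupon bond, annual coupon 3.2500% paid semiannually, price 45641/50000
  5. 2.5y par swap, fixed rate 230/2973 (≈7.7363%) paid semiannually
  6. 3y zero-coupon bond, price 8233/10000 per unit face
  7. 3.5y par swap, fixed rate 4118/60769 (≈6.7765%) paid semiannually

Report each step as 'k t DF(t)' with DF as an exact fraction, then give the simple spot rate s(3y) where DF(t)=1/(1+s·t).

1 1/2 2401/2500
2 1 9153/10000
3 3/2 361/400
4 2 4269/5000
5 5/2 331/400
6 3 8233/10000
7 7/2 7941/10000
s(3y) = (1/(8233/10000) − 1)/(3) = 589/8233 ≈ 7.1541%

step 1 [0.5y] zero: DF = P = 2401/2500 ≈ 0.960400
step 2 [1y] zero: DF = P = 9153/10000 ≈ 0.915300
step 3 [1.5y] bond c/2=7/400: DF=(1902237/2000000 − 7/400·(0.960400+0.915300))/(1+7/400) = 361/400 ≈ 0.902500
step 4 [2y] bond c/2=13/800: DF=(45641/50000 − 13/800·(0.960400+0.915300+0.902500))/(1+13/800) = 4269/5000 ≈ 0.853800
step 5 [2.5y] swap r/2=115/2973: DF=(1 − 115/2973·(0.960400+0.915300+0.902500+0.853800))/(1+115/2973) = 331/400 ≈ 0.827500
step 6 [3y] zero: DF = P = 8233/10000 ≈ 0.823300
step 7 [3.5y] swap r/2=2059/60769: DF=(1 − 2059/60769·(0.960400+0.915300+0.902500+0.853800+0.827500+0.823300))/(1+2059/60769) = 7941/10000 ≈ 0.794100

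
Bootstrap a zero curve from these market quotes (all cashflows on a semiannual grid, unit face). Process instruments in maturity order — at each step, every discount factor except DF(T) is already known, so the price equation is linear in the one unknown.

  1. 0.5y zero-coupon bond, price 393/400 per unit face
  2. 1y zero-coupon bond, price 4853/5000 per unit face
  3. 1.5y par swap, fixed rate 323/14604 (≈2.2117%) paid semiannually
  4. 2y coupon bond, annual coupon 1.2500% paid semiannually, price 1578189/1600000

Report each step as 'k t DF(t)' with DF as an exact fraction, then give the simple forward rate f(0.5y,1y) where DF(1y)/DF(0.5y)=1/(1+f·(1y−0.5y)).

1 1/2 393/400
2 1 4853/5000
3 3/2 9677/10000
4 2 9621/10000
f(0.5y,1y) = ((393/400)/(4853/5000) − 1)/(1/2) = 119/4853 ≈ 2.4521%

step 1 [0.5y] zero: DF = P = 393/400 ≈ 0.982500
step 2 [1y] zero: DF = P = 4853/5000 ≈ 0.970600
step 3 [1.5y] swap r/2=323/29208: DF=(1 − 323/29208·(0.982500+0.970600))/(1+323/29208) = 9677/10000 ≈ 0.967700
step 4 [2y] bond c/2=1/160: DF=(1578189/1600000 − 1/160·(0.982500+0.970600+0.967700))/(1+1/160) = 9621/10000 ≈ 0.962100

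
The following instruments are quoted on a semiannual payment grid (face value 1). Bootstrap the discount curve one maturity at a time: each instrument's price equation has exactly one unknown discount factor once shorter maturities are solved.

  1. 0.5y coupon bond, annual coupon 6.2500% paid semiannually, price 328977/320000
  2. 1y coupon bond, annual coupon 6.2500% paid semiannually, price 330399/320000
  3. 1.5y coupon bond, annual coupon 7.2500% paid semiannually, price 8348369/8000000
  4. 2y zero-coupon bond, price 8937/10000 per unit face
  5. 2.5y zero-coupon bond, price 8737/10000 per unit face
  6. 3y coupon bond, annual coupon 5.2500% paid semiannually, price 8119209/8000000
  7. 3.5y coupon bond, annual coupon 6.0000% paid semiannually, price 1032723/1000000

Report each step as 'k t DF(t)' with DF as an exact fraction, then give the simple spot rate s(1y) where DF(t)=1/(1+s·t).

1 1/2 9969/10000
2 1 971/1000
3 3/2 4691/5000
4 2 8937/10000
5 5/2 8737/10000
6 3 4347/5000
7 7/2 2103/2500
s(1y) = (1/(971/1000) − 1)/(1) = 29/971 ≈ 2.9866%

step 1 [0.5y] bond c/2=1/32: DF=(328977/320000 − 1/32·(0))/(1+1/32) = 9969/10000 ≈ 0.996900
step 2 [1y] bond c/2=1/32: DF=(330399/320000 − 1/32·(0.996900))/(1+1/32) = 971/1000 ≈ 0.971000
step 3 [1.5y] bond c/2=29/800: DF=(8348369/8000000 − 29/800·(0.996900+0.971000))/(1+29/800) = 4691/5000 ≈ 0.938200
step 4 [2y] zero: DF = P = 8937/10000 ≈ 0.893700
step 5 [2.5y] zero: DF = P = 8737/10000 ≈ 0.873700
step 6 [3y] bond c/2=21/800: DF=(8119209/8000000 − 21/800·(0.996900+0.971000+0.938200+0.893700+0.873700))/(1+21/800) = 4347/5000 ≈ 0.869400
step 7 [3.5y] bond c/2=3/100: DF=(1032723/1000000 − 3/100·(0.996900+0.971000+0.938200+0.893700+0.873700+0.869400))/(1+3/100) = 2103/2500 ≈ 0.841200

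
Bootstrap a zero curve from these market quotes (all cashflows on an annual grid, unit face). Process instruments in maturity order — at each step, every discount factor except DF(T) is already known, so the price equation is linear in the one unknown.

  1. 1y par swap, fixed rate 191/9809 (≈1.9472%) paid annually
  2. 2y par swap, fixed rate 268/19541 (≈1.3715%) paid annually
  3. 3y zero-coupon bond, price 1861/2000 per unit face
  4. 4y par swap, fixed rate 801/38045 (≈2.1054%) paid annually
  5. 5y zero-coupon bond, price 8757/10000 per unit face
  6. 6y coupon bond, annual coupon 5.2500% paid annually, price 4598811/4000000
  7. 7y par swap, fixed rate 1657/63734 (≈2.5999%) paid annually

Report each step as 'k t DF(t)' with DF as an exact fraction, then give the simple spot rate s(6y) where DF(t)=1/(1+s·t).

step 1 [1y] swap r/1=191/9809: DF=(1 − 191/9809·(0))/(1+191/9809) = 9809/10000 ≈ 0.980900
step 2 [2y] swap r/1=268/19541: DF=(1 − 268/19541·(0.980900))/(1+268/19541) = 2433/2500 ≈ 0.973200
step 3 [3y] zero: DF = P = 1861/2000 ≈ 0.930500
step 4 [4y] swap r/1=801/38045: DF=(1 − 801/38045·(0.980900+0.973200+0.930500))/(1+801/38045) = 9199/10000 ≈ 0.919900
step 5 [5y] zero: DF = P = 8757/10000 ≈ 0.875700
step 6 [6y] bond c/1=21/400: DF=(4598811/4000000 − 21/400·(0.980900+0.973200+0.930500+0.919900+0.875700))/(1+21/400) = 8589/10000 ≈ 0.858900
step 7 [7y] swap r/1=1657/63734: DF=(1 − 1657/63734·(0.980900+0.973200+0.930500+0.919900+0.875700+0.858900))/(1+1657/63734) = 8343/10000 ≈ 0.834300

1 1 9809/10000
2 2 2433/2500
3 3 1861/2000
4 4 9199/10000
5 5 8757/10000
6 6 8589/10000
7 7 8343/10000
s(6y) = (1/(8589/10000) − 1)/(6) = 1411/51534 ≈ 2.7380%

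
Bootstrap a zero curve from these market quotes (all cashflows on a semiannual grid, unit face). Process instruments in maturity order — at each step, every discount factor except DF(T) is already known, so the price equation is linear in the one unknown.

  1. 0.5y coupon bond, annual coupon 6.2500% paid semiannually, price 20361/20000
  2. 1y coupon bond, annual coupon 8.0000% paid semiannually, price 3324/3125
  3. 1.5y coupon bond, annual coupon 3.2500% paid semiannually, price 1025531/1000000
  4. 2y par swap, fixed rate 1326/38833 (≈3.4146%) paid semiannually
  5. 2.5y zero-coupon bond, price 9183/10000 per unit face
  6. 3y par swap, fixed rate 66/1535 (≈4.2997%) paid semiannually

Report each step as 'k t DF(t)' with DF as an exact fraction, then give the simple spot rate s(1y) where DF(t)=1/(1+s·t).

1 1/2 617/625
2 1 1231/1250
3 3/2 611/625
4 2 9337/10000
5 5/2 9183/10000
6 3 8779/10000
s(1y) = (1/(1231/1250) − 1)/(1) = 19/1231 ≈ 1.5435%

step 1 [0.5y] bond c/2=1/32: DF=(20361/20000 − 1/32·(0))/(1+1/32) = 617/625 ≈ 0.987200
step 2 [1y] bond c/2=1/25: DF=(3324/3125 − 1/25·(0.987200))/(1+1/25) = 1231/1250 ≈ 0.984800
step 3 [1.5y] bond c/2=13/800: DF=(1025531/1000000 − 13/800·(0.987200+0.984800))/(1+13/800) = 611/625 ≈ 0.977600
step 4 [2y] swap r/2=663/38833: DF=(1 − 663/38833·(0.987200+0.984800+0.977600))/(1+663/38833) = 9337/10000 ≈ 0.933700
step 5 [2.5y] zero: DF = P = 9183/10000 ≈ 0.918300
step 6 [3y] swap r/2=33/1535: DF=(1 − 33/1535·(0.987200+0.984800+0.977600+0.933700+0.918300))/(1+33/1535) = 8779/10000 ≈ 0.877900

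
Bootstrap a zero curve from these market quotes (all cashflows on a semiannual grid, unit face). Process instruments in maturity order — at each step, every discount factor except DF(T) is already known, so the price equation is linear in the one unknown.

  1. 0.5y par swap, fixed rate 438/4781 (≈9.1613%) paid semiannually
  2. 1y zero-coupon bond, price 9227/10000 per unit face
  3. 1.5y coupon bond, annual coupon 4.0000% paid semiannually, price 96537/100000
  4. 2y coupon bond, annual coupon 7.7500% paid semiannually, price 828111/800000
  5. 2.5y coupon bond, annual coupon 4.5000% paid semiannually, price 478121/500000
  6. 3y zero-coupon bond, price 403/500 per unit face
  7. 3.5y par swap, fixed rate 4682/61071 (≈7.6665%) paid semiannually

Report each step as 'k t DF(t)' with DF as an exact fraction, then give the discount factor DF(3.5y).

1 1/2 4781/5000
2 1 9227/10000
3 3/2 1137/1250
4 2 357/400
5 5/2 4271/5000
6 3 403/500
7 7/2 7659/10000
DF(3.5y) = 7659/10000 ≈ 0.765900

step 1 [0.5y] swap r/2=219/4781: DF=(1 − 219/4781·(0))/(1+219/4781) = 4781/5000 ≈ 0.956200
step 2 [1y] zero: DF = P = 9227/10000 ≈ 0.922700
step 3 [1.5y] bond c/2=1/50: DF=(96537/100000 − 1/50·(0.956200+0.922700))/(1+1/50) = 1137/1250 ≈ 0.909600
step 4 [2y] bond c/2=31/800: DF=(828111/800000 − 31/800·(0.956200+0.922700+0.909600))/(1+31/800) = 357/400 ≈ 0.892500
step 5 [2.5y] bond c/2=9/400: DF=(478121/500000 − 9/400·(0.956200+0.922700+0.909600+0.892500))/(1+9/400) = 4271/5000 ≈ 0.854200
step 6 [3y] zero: DF = P = 403/500 ≈ 0.806000
step 7 [3.5y] swap r/2=2341/61071: DF=(1 − 2341/61071·(0.956200+0.922700+0.909600+0.892500+0.854200+0.806000))/(1+2341/61071) = 7659/10000 ≈ 0.765900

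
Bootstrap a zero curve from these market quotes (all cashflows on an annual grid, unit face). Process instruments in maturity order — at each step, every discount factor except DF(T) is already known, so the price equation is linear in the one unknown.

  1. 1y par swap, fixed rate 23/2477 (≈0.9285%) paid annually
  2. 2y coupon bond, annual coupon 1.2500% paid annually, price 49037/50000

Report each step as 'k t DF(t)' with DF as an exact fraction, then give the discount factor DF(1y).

step 1 [1y] swap r/1=23/2477: DF=(1 − 23/2477·(0))/(1+23/2477) = 2477/2500 ≈ 0.990800
step 2 [2y] bond c/1=1/80: DF=(49037/50000 − 1/80·(0.990800))/(1+1/80) = 2391/2500 ≈ 0.956400

1 1 2477/2500
2 2 2391/2500
DF(1y) = 2477/2500 ≈ 0.990800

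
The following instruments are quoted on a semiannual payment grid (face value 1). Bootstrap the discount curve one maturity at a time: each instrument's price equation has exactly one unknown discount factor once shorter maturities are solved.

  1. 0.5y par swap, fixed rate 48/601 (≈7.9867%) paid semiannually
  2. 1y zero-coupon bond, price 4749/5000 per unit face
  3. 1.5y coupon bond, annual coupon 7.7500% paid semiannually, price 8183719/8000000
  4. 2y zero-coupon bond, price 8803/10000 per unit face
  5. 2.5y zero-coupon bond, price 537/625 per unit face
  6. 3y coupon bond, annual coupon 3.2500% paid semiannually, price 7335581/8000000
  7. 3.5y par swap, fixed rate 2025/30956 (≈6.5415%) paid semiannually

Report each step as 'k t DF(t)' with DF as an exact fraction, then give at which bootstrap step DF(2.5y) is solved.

step 1 [0.5y] swap r/2=24/601: DF=(1 − 24/601·(0))/(1+24/601) = 601/625 ≈ 0.961600
step 2 [1y] zero: DF = P = 4749/5000 ≈ 0.949800
step 3 [1.5y] bond c/2=31/800: DF=(8183719/8000000 − 31/800·(0.961600+0.949800))/(1+31/800) = 1827/2000 ≈ 0.913500
step 4 [2y] zero: DF = P = 8803/10000 ≈ 0.880300
step 5 [2.5y] zero: DF = P = 537/625 ≈ 0.859200
step 6 [3y] bond c/2=13/800: DF=(7335581/8000000 − 13/800·(0.961600+0.949800+0.913500+0.880300+0.859200))/(1+13/800) = 8293/10000 ≈ 0.829300
step 7 [3.5y] swap r/2=2025/61912: DF=(1 − 2025/61912·(0.961600+0.949800+0.913500+0.880300+0.859200+0.829300))/(1+2025/61912) = 319/400 ≈ 0.797500

1 1/2 601/625
2 1 4749/5000
3 3/2 1827/2000
4 2 8803/10000
5 5/2 537/625
6 3 8293/10000
7 7/2 319/400
DF(2.5y) is solved at step 5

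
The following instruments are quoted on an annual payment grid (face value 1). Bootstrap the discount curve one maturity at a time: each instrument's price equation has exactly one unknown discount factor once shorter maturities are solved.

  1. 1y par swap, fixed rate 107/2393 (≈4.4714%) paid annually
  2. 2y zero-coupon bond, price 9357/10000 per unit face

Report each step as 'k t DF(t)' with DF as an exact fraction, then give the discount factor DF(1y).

step 1 [1y] swap r/1=107/2393: DF=(1 − 107/2393·(0))/(1+107/2393) = 2393/2500 ≈ 0.957200
step 2 [2y] zero: DF = P = 9357/10000 ≈ 0.935700

1 1 2393/2500
2 2 9357/10000
DF(1y) = 2393/2500 ≈ 0.957200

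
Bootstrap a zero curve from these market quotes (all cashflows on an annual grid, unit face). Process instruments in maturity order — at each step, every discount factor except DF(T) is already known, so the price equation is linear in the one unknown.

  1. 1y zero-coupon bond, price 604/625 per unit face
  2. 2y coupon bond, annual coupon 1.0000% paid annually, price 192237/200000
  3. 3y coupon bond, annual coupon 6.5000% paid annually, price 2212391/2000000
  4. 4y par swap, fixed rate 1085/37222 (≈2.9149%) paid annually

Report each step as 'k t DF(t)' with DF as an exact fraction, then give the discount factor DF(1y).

1 1 604/625
2 2 9421/10000
3 3 4611/5000
4 4 1783/2000
DF(1y) = 604/625 ≈ 0.966400

step 1 [1y] zero: DF = P = 604/625 ≈ 0.966400
step 2 [2y] bond c/1=1/100: DF=(192237/200000 − 1/100·(0.966400))/(1+1/100) = 9421/10000 ≈ 0.942100
step 3 [3y] bond c/1=13/200: DF=(2212391/2000000 − 13/200·(0.966400+0.942100))/(1+13/200) = 4611/5000 ≈ 0.922200
step 4 [4y] swap r/1=1085/37222: DF=(1 − 1085/37222·(0.966400+0.942100+0.922200))/(1+1085/37222) = 1783/2000 ≈ 0.891500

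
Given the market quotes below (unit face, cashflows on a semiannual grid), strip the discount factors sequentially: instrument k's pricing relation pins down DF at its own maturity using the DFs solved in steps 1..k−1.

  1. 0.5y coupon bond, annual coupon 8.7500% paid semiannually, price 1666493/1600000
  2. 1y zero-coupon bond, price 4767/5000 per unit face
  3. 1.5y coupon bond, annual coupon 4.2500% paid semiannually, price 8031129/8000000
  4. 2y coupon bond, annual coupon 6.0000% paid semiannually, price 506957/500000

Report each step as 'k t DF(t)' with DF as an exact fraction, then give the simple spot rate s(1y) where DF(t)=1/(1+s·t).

step 1 [0.5y] bond c/2=7/160: DF=(1666493/1600000 − 7/160·(0))/(1+7/160) = 9979/10000 ≈ 0.997900
step 2 [1y] zero: DF = P = 4767/5000 ≈ 0.953400
step 3 [1.5y] bond c/2=17/800: DF=(8031129/8000000 − 17/800·(0.997900+0.953400))/(1+17/800) = 589/625 ≈ 0.942400
step 4 [2y] bond c/2=3/100: DF=(506957/500000 − 3/100·(0.997900+0.953400+0.942400))/(1+3/100) = 9001/10000 ≈ 0.900100

1 1/2 9979/10000
2 1 4767/5000
3 3/2 589/625
4 2 9001/10000
s(1y) = (1/(4767/5000) − 1)/(1) = 233/4767 ≈ 4.8878%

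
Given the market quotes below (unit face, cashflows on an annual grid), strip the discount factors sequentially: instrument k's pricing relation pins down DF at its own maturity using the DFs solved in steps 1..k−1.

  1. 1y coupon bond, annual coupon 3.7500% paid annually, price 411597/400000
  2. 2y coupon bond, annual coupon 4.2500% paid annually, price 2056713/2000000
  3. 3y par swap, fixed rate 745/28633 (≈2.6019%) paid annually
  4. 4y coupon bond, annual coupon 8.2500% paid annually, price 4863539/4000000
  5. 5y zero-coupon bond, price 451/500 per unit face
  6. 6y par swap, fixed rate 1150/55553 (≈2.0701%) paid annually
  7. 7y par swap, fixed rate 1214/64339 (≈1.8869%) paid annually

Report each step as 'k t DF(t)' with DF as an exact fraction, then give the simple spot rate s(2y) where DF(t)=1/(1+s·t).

1 1 4959/5000
2 2 473/500
3 3 1851/2000
4 4 181/200
5 5 451/500
6 6 177/200
7 7 4393/5000
s(2y) = (1/(473/500) − 1)/(2) = 27/946 ≈ 2.8541%

step 1 [1y] bond c/1=3/80: DF=(411597/400000 − 3/80·(0))/(1+3/80) = 4959/5000 ≈ 0.991800
step 2 [2y] bond c/1=17/400: DF=(2056713/2000000 − 17/400·(0.991800))/(1+17/400) = 473/500 ≈ 0.946000
step 3 [3y] swap r/1=745/28633: DF=(1 − 745/28633·(0.991800+0.946000))/(1+745/28633) = 1851/2000 ≈ 0.925500
step 4 [4y] bond c/1=33/400: DF=(4863539/4000000 − 33/400·(0.991800+0.946000+0.925500))/(1+33/400) = 181/200 ≈ 0.905000
step 5 [5y] zero: DF = P = 451/500 ≈ 0.902000
step 6 [6y] swap r/1=1150/55553: DF=(1 − 1150/55553·(0.991800+0.946000+0.925500+0.905000+0.902000))/(1+1150/55553) = 177/200 ≈ 0.885000
step 7 [7y] swap r/1=1214/64339: DF=(1 − 1214/64339·(0.991800+0.946000+0.925500+0.905000+0.902000+0.885000))/(1+1214/64339) = 4393/5000 ≈ 0.878600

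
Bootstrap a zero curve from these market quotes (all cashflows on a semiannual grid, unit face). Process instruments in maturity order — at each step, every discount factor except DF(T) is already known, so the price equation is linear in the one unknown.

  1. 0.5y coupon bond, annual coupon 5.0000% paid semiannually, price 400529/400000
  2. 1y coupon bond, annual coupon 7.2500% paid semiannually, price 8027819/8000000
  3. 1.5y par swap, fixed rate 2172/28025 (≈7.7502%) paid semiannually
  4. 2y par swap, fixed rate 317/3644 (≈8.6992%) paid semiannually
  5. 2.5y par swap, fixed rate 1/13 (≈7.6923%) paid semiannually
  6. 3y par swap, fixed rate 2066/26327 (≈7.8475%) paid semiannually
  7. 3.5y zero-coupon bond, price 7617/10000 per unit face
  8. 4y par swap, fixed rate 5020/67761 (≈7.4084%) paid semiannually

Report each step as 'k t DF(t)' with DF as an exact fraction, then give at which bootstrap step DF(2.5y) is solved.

1 1/2 9769/10000
2 1 4671/5000
3 3/2 4457/5000
4 2 1683/2000
5 5/2 207/250
6 3 3967/5000
7 7/2 7617/10000
8 4 749/1000
DF(2.5y) is solved at step 5

step 1 [0.5y] bond c/2=1/40: DF=(400529/400000 − 1/40·(0))/(1+1/40) = 9769/10000 ≈ 0.976900
step 2 [1y] bond c/2=29/800: DF=(8027819/8000000 − 29/800·(0.976900))/(1+29/800) = 4671/5000 ≈ 0.934200
step 3 [1.5y] swap r/2=1086/28025: DF=(1 − 1086/28025·(0.976900+0.934200))/(1+1086/28025) = 4457/5000 ≈ 0.891400
step 4 [2y] swap r/2=317/7288: DF=(1 − 317/7288·(0.976900+0.934200+0.891400))/(1+317/7288) = 1683/2000 ≈ 0.841500
step 5 [2.5y] swap r/2=1/26: DF=(1 − 1/26·(0.976900+0.934200+0.891400+0.841500))/(1+1/26) = 207/250 ≈ 0.828000
step 6 [3y] swap r/2=1033/26327: DF=(1 − 1033/26327·(0.976900+0.934200+0.891400+0.841500+0.828000))/(1+1033/26327) = 3967/5000 ≈ 0.793400
step 7 [3.5y] zero: DF = P = 7617/10000 ≈ 0.761700
step 8 [4y] swap r/2=2510/67761: DF=(1 − 2510/67761·(0.976900+0.934200+0.891400+0.841500+0.828000+0.793400+0.761700))/(1+2510/67761) = 749/1000 ≈ 0.749000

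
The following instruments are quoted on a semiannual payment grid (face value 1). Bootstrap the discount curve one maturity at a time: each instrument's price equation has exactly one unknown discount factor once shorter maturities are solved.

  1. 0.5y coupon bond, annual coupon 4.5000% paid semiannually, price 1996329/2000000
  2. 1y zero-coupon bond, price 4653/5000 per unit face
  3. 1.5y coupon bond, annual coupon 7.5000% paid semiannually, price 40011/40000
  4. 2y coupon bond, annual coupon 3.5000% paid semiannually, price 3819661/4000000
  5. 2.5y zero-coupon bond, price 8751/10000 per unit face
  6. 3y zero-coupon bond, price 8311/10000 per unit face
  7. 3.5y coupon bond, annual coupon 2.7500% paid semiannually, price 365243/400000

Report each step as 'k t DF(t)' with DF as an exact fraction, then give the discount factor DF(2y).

1 1/2 4881/5000
2 1 4653/5000
3 3/2 1119/1250
4 2 8903/10000
5 5/2 8751/10000
6 3 8311/10000
7 7/2 331/400
DF(2y) = 8903/10000 ≈ 0.890300

step 1 [0.5y] bond c/2=9/400: DF=(1996329/2000000 − 9/400·(0))/(1+9/400) = 4881/5000 ≈ 0.976200
step 2 [1y] zero: DF = P = 4653/5000 ≈ 0.930600
step 3 [1.5y] bond c/2=3/80: DF=(40011/40000 − 3/80·(0.976200+0.930600))/(1+3/80) = 1119/1250 ≈ 0.895200
step 4 [2y] bond c/2=7/400: DF=(3819661/4000000 − 7/400·(0.976200+0.930600+0.895200))/(1+7/400) = 8903/10000 ≈ 0.890300
step 5 [2.5y] zero: DF = P = 8751/10000 ≈ 0.875100
step 6 [3y] zero: DF = P = 8311/10000 ≈ 0.831100
step 7 [3.5y] bond c/2=11/800: DF=(365243/400000 − 11/800·(0.976200+0.930600+0.895200+0.890300+0.875100+0.831100))/(1+11/800) = 331/400 ≈ 0.827500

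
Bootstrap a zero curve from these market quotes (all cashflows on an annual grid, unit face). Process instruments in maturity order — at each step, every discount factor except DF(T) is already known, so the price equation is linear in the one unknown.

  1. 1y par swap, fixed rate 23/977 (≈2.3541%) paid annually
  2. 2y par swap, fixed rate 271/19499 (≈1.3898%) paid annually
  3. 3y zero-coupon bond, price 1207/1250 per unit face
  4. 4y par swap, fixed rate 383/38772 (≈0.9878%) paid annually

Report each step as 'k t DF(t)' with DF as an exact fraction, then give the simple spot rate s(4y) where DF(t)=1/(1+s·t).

step 1 [1y] swap r/1=23/977: DF=(1 − 23/977·(0))/(1+23/977) = 977/1000 ≈ 0.977000
step 2 [2y] swap r/1=271/19499: DF=(1 − 271/19499·(0.977000))/(1+271/19499) = 9729/10000 ≈ 0.972900
step 3 [3y] zero: DF = P = 1207/1250 ≈ 0.965600
step 4 [4y] swap r/1=383/38772: DF=(1 − 383/38772·(0.977000+0.972900+0.965600))/(1+383/38772) = 9617/10000 ≈ 0.961700

1 1 977/1000
2 2 9729/10000
3 3 1207/1250
4 4 9617/10000
s(4y) = (1/(9617/10000) − 1)/(4) = 383/38468 ≈ 0.9956%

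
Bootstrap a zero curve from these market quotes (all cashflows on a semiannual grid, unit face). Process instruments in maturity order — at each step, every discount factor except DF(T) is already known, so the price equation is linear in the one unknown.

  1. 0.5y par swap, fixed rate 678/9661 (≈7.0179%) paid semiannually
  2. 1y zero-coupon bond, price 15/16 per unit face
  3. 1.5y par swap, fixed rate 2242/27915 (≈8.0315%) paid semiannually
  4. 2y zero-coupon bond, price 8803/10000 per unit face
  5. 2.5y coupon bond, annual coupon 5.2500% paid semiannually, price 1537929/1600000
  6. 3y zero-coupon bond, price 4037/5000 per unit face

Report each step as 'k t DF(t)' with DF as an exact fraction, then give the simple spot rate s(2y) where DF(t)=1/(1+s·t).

1 1/2 9661/10000
2 1 15/16
3 3/2 8879/10000
4 2 8803/10000
5 5/2 8427/10000
6 3 4037/5000
s(2y) = (1/(8803/10000) − 1)/(2) = 1197/17606 ≈ 6.7988%

step 1 [0.5y] swap r/2=339/9661: DF=(1 − 339/9661·(0))/(1+339/9661) = 9661/10000 ≈ 0.966100
step 2 [1y] zero: DF = P = 15/16 ≈ 0.937500
step 3 [1.5y] swap r/2=1121/27915: DF=(1 − 1121/27915·(0.966100+0.937500))/(1+1121/27915) = 8879/10000 ≈ 0.887900
step 4 [2y] zero: DF = P = 8803/10000 ≈ 0.880300
step 5 [2.5y] bond c/2=21/800: DF=(1537929/1600000 − 21/800·(0.966100+0.937500+0.887900+0.880300))/(1+21/800) = 8427/10000 ≈ 0.842700
step 6 [3y] zero: DF = P = 4037/5000 ≈ 0.807400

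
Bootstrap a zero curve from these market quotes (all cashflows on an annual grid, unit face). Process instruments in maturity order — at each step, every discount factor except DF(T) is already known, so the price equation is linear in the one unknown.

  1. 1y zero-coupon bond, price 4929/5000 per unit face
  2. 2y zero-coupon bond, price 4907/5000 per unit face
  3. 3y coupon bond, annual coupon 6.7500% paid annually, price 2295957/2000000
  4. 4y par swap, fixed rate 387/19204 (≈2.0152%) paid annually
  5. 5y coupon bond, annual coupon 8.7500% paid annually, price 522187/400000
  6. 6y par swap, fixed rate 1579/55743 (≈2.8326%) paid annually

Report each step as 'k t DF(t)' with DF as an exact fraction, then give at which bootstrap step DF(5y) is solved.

step 1 [1y] zero: DF = P = 4929/5000 ≈ 0.985800
step 2 [2y] zero: DF = P = 4907/5000 ≈ 0.981400
step 3 [3y] bond c/1=27/400: DF=(2295957/2000000 − 27/400·(0.985800+0.981400))/(1+27/400) = 951/1000 ≈ 0.951000
step 4 [4y] swap r/1=387/19204: DF=(1 − 387/19204·(0.985800+0.981400+0.951000))/(1+387/19204) = 4613/5000 ≈ 0.922600
step 5 [5y] bond c/1=7/80: DF=(522187/400000 − 7/80·(0.985800+0.981400+0.951000+0.922600))/(1+7/80) = 4457/5000 ≈ 0.891400
step 6 [6y] swap r/1=1579/55743: DF=(1 − 1579/55743·(0.985800+0.981400+0.951000+0.922600+0.891400))/(1+1579/55743) = 8421/10000 ≈ 0.842100

1 1 4929/5000
2 2 4907/5000
3 3 951/1000
4 4 4613/5000
5 5 4457/5000
6 6 8421/10000
DF(5y) is solved at step 5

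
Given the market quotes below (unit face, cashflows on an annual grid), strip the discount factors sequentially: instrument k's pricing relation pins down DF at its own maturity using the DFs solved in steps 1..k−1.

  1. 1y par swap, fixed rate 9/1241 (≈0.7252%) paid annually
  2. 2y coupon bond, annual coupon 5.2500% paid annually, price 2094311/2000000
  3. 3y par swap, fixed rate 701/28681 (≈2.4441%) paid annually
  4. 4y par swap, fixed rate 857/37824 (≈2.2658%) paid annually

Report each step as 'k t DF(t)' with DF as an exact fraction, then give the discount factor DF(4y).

1 1 1241/1250
2 2 4727/5000
3 3 9299/10000
4 4 9143/10000
DF(4y) = 9143/10000 ≈ 0.914300

step 1 [1y] swap r/1=9/1241: DF=(1 − 9/1241·(0))/(1+9/1241) = 1241/1250 ≈ 0.992800
step 2 [2y] bond c/1=21/400: DF=(2094311/2000000 − 21/400·(0.992800))/(1+21/400) = 4727/5000 ≈ 0.945400
step 3 [3y] swap r/1=701/28681: DF=(1 − 701/28681·(0.992800+0.945400))/(1+701/28681) = 9299/10000 ≈ 0.929900
step 4 [4y] swap r/1=857/37824: DF=(1 − 857/37824·(0.992800+0.945400+0.929900))/(1+857/37824) = 9143/10000 ≈ 0.914300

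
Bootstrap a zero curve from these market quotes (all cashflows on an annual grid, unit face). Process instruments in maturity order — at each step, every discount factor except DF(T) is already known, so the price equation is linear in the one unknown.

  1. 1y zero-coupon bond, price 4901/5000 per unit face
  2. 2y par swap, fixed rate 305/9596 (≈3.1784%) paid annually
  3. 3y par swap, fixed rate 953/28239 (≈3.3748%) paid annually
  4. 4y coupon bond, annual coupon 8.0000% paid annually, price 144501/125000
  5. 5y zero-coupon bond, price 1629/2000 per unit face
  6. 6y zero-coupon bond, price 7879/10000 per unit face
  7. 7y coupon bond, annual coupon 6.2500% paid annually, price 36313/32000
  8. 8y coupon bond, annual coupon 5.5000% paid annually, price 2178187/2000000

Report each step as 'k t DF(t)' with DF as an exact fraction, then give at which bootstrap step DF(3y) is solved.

1 1 4901/5000
2 2 939/1000
3 3 9047/10000
4 4 2153/2500
5 5 1629/2000
6 6 7879/10000
7 7 757/1000
8 8 1793/2500
DF(3y) is solved at step 3

step 1 [1y] zero: DF = P = 4901/5000 ≈ 0.980200
step 2 [2y] swap r/1=305/9596: DF=(1 − 305/9596·(0.980200))/(1+305/9596) = 939/1000 ≈ 0.939000
step 3 [3y] swap r/1=953/28239: DF=(1 − 953/28239·(0.980200+0.939000))/(1+953/28239) = 9047/10000 ≈ 0.904700
step 4 [4y] bond c/1=2/25: DF=(144501/125000 − 2/25·(0.980200+0.939000+0.904700))/(1+2/25) = 2153/2500 ≈ 0.861200
step 5 [5y] zero: DF = P = 1629/2000 ≈ 0.814500
step 6 [6y] zero: DF = P = 7879/10000 ≈ 0.787900
step 7 [7y] bond c/1=1/16: DF=(36313/32000 − 1/16·(0.980200+0.939000+0.904700+0.861200+0.814500+0.787900))/(1+1/16) = 757/1000 ≈ 0.757000
step 8 [8y] bond c/1=11/200: DF=(2178187/2000000 − 11/200·(0.980200+0.939000+0.904700+0.861200+0.814500+0.787900+0.757000))/(1+11/200) = 1793/2500 ≈ 0.717200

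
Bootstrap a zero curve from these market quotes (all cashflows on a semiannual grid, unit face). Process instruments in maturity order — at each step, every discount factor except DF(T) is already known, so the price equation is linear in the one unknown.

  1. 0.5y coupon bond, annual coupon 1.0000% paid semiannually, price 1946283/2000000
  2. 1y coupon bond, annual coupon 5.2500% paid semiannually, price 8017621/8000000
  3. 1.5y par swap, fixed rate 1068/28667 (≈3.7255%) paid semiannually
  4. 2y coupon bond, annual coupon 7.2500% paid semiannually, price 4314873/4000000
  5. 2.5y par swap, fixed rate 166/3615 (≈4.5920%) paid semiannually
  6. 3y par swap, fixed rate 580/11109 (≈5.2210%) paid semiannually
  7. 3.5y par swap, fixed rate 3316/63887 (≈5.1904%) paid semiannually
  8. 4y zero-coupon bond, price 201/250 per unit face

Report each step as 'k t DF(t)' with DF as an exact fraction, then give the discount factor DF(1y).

1 1/2 9683/10000
2 1 4759/5000
3 3/2 4733/5000
4 2 9407/10000
5 5/2 8921/10000
6 3 171/200
7 7/2 4171/5000
8 4 201/250
DF(1y) = 4759/5000 ≈ 0.951800

step 1 [0.5y] bond c/2=1/200: DF=(1946283/2000000 − 1/200·(0))/(1+1/200) = 9683/10000 ≈ 0.968300
step 2 [1y] bond c/2=21/800: DF=(8017621/8000000 − 21/800·(0.968300))/(1+21/800) = 4759/5000 ≈ 0.951800
step 3 [1.5y] swap r/2=534/28667: DF=(1 − 534/28667·(0.968300+0.951800))/(1+534/28667) = 4733/5000 ≈ 0.946600
step 4 [2y] bond c/2=29/800: DF=(4314873/4000000 − 29/800·(0.968300+0.951800+0.946600))/(1+29/800) = 9407/10000 ≈ 0.940700
step 5 [2.5y] swap r/2=83/3615: DF=(1 − 83/3615·(0.968300+0.951800+0.946600+0.940700))/(1+83/3615) = 8921/10000 ≈ 0.892100
step 6 [3y] swap r/2=290/11109: DF=(1 − 290/11109·(0.968300+0.951800+0.946600+0.940700+0.892100))/(1+290/11109) = 171/200 ≈ 0.855000
step 7 [3.5y] swap r/2=1658/63887: DF=(1 − 1658/63887·(0.968300+0.951800+0.946600+0.940700+0.892100+0.855000))/(1+1658/63887) = 4171/5000 ≈ 0.834200
step 8 [4y] zero: DF = P = 201/250 ≈ 0.804000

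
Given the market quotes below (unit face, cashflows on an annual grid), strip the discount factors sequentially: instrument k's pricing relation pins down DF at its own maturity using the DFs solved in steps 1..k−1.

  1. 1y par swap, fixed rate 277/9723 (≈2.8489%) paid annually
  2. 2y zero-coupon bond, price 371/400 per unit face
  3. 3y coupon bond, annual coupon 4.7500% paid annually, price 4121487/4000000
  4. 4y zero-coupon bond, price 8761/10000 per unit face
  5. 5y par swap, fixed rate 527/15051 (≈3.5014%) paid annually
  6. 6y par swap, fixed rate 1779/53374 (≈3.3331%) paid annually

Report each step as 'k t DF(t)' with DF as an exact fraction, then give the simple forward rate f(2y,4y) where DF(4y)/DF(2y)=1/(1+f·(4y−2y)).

step 1 [1y] swap r/1=277/9723: DF=(1 − 277/9723·(0))/(1+277/9723) = 9723/10000 ≈ 0.972300
step 2 [2y] zero: DF = P = 371/400 ≈ 0.927500
step 3 [3y] bond c/1=19/400: DF=(4121487/4000000 − 19/400·(0.972300+0.927500))/(1+19/400) = 359/400 ≈ 0.897500
step 4 [4y] zero: DF = P = 8761/10000 ≈ 0.876100
step 5 [5y] swap r/1=527/15051: DF=(1 − 527/15051·(0.972300+0.927500+0.897500+0.876100))/(1+527/15051) = 8419/10000 ≈ 0.841900
step 6 [6y] swap r/1=1779/53374: DF=(1 − 1779/53374·(0.972300+0.927500+0.897500+0.876100+0.841900))/(1+1779/53374) = 8221/10000 ≈ 0.822100

1 1 9723/10000
2 2 371/400
3 3 359/400
4 4 8761/10000
5 5 8419/10000
6 6 8221/10000
f(2y,4y) = ((371/400)/(8761/10000) − 1)/(2) = 257/8761 ≈ 2.9335%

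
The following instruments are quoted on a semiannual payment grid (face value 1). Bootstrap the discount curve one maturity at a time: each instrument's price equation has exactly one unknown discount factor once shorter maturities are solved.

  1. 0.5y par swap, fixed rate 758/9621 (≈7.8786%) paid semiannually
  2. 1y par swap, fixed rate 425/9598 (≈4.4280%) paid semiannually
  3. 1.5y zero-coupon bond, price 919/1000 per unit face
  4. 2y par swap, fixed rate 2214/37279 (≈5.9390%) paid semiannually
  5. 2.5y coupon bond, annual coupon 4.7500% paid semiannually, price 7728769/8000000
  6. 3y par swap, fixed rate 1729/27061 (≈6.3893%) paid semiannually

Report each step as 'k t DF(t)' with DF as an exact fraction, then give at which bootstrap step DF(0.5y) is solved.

step 1 [0.5y] swap r/2=379/9621: DF=(1 − 379/9621·(0))/(1+379/9621) = 9621/10000 ≈ 0.962100
step 2 [1y] swap r/2=425/19196: DF=(1 − 425/19196·(0.962100))/(1+425/19196) = 383/400 ≈ 0.957500
step 3 [1.5y] zero: DF = P = 919/1000 ≈ 0.919000
step 4 [2y] swap r/2=1107/37279: DF=(1 − 1107/37279·(0.962100+0.957500+0.919000))/(1+1107/37279) = 8893/10000 ≈ 0.889300
step 5 [2.5y] bond c/2=19/800: DF=(7728769/8000000 − 19/800·(0.962100+0.957500+0.919000+0.889300))/(1+19/800) = 2143/2500 ≈ 0.857200
step 6 [3y] swap r/2=1729/54122: DF=(1 − 1729/54122·(0.962100+0.957500+0.919000+0.889300+0.857200))/(1+1729/54122) = 8271/10000 ≈ 0.827100

1 1/2 9621/10000
2 1 383/400
3 3/2 919/1000
4 2 8893/10000
5 5/2 2143/2500
6 3 8271/10000
DF(0.5y) is solved at step 1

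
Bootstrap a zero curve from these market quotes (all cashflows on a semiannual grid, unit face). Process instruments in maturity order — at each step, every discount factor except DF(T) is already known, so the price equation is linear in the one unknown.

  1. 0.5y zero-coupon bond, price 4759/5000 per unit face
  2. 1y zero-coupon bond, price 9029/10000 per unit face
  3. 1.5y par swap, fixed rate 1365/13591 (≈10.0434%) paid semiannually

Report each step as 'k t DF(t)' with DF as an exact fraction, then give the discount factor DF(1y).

step 1 [0.5y] zero: DF = P = 4759/5000 ≈ 0.951800
step 2 [1y] zero: DF = P = 9029/10000 ≈ 0.902900
step 3 [1.5y] swap r/2=1365/27182: DF=(1 − 1365/27182·(0.951800+0.902900))/(1+1365/27182) = 1727/2000 ≈ 0.863500

1 1/2 4759/5000
2 1 9029/10000
3 3/2 1727/2000
DF(1y) = 9029/10000 ≈ 0.902900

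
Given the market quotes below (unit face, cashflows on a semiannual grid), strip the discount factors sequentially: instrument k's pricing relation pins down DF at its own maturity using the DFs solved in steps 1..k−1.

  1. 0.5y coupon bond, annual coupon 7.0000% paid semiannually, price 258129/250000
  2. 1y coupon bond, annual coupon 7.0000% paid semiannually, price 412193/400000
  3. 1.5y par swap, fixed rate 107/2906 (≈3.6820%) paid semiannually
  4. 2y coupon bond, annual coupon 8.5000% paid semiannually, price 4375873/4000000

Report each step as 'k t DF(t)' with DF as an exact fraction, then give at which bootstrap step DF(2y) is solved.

step 1 [0.5y] bond c/2=7/200: DF=(258129/250000 − 7/200·(0))/(1+7/200) = 1247/1250 ≈ 0.997600
step 2 [1y] bond c/2=7/200: DF=(412193/400000 − 7/200·(0.997600))/(1+7/200) = 9619/10000 ≈ 0.961900
step 3 [1.5y] swap r/2=107/5812: DF=(1 − 107/5812·(0.997600+0.961900))/(1+107/5812) = 1893/2000 ≈ 0.946500
step 4 [2y] bond c/2=17/400: DF=(4375873/4000000 − 17/400·(0.997600+0.961900+0.946500))/(1+17/400) = 9309/10000 ≈ 0.930900

1 1/2 1247/1250
2 1 9619/10000
3 3/2 1893/2000
4 2 9309/10000
DF(2y) is solved at step 4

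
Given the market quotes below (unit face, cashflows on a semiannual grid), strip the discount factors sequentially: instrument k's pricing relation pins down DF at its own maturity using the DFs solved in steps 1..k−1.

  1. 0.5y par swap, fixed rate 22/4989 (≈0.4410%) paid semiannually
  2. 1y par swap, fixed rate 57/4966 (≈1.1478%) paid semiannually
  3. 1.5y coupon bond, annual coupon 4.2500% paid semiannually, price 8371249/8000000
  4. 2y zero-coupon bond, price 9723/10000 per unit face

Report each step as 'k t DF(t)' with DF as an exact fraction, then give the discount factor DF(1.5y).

1 1/2 4989/5000
2 1 4943/5000
3 3/2 9833/10000
4 2 9723/10000
DF(1.5y) = 9833/10000 ≈ 0.983300

step 1 [0.5y] swap r/2=11/4989: DF=(1 − 11/4989·(0))/(1+11/4989) = 4989/5000 ≈ 0.997800
step 2 [1y] swap r/2=57/9932: DF=(1 − 57/9932·(0.997800))/(1+57/9932) = 4943/5000 ≈ 0.988600
step 3 [1.5y] bond c/2=17/800: DF=(8371249/8000000 − 17/800·(0.997800+0.988600))/(1+17/800) = 9833/10000 ≈ 0.983300
step 4 [2y] zero: DF = P = 9723/10000 ≈ 0.972300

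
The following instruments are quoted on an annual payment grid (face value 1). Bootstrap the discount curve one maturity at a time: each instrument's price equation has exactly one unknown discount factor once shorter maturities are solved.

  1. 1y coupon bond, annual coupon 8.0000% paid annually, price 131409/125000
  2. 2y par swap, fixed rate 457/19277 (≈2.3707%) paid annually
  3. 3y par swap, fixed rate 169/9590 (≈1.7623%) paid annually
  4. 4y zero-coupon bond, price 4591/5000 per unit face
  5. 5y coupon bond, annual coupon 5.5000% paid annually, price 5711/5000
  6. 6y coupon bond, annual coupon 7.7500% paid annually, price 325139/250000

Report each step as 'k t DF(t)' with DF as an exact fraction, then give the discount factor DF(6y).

step 1 [1y] bond c/1=2/25: DF=(131409/125000 − 2/25·(0))/(1+2/25) = 4867/5000 ≈ 0.973400
step 2 [2y] swap r/1=457/19277: DF=(1 − 457/19277·(0.973400))/(1+457/19277) = 9543/10000 ≈ 0.954300
step 3 [3y] swap r/1=169/9590: DF=(1 − 169/9590·(0.973400+0.954300))/(1+169/9590) = 9493/10000 ≈ 0.949300
step 4 [4y] zero: DF = P = 4591/5000 ≈ 0.918200
step 5 [5y] bond c/1=11/200: DF=(5711/5000 − 11/200·(0.973400+0.954300+0.949300+0.918200))/(1+11/200) = 553/625 ≈ 0.884800
step 6 [6y] bond c/1=31/400: DF=(325139/250000 − 31/400·(0.973400+0.954300+0.949300+0.918200+0.884800))/(1+31/400) = 544/625 ≈ 0.870400

1 1 4867/5000
2 2 9543/10000
3 3 9493/10000
4 4 4591/5000
5 5 553/625
6 6 544/625
DF(6y) = 544/625 ≈ 0.870400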